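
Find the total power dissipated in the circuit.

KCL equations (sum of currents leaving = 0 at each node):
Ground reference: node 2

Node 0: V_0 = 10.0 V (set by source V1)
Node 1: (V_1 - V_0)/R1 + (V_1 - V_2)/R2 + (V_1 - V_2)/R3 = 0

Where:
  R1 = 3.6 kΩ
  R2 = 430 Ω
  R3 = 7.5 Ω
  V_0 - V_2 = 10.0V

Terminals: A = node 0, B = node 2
Nodal analysis, taking node 2 as the 0 V reference.
Source V1 fixes V_0 = 10 V.
KCL at each unknown node (sum of currents leaving = 0; resistances in Ω):
  Node 1: (V_1 - 10)/3600 + (V_1 - 0)/430 + (V_1 - 0)/7.5 = 0
Collecting terms: 0.1359 × V_1 = 0.002778  =>  V_1 = 0.02043 V
Power in each resistor, P = (ΔV)²/R:
  P_R1 = (10 - 0.02043)²/3600 = 0.02766 W
  P_R2 = (0.02043 - 0)²/430 = 0.0000009711 W
  P_R3 = (0.02043 - 0)²/7.5 = 0.00005568 W
P_total = P_R1 + P_R2 + P_R3 = 0.02772 W

Final answer: 0.02772 W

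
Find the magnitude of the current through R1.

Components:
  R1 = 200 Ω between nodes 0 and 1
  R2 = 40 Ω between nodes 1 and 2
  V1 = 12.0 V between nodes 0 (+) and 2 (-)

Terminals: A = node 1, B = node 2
Nodal analysis, taking node 2 as the 0 V reference.
Source V1 fixes V_0 = 12 V.
KCL at each unknown node (sum of currents leaving = 0; resistances in Ω):
  Node 1: (V_1 - 12)/200 + (V_1 - 0)/40 = 0
Collecting terms: 0.03 × V_1 = 0.06  =>  V_1 = 2 V
I_R1 = (V_0 - V_1)/R1 = (12 - 2)/200 = 0.05 A
|I_R1| = 0.05 A

Final answer: |I_R1| = 0.05 A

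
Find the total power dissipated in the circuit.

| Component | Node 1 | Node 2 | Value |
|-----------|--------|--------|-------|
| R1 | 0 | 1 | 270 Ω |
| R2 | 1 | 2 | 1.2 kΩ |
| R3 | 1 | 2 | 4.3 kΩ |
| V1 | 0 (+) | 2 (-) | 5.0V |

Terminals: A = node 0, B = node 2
Nodal analysis, taking node 2 as the 0 V reference.
Source V1 fixes V_0 = 5 V.
KCL at each unknown node (sum of currents leaving = 0; resistances in Ω):
  Node 1: (V_1 - 5)/270 + (V_1 - 0)/1200 + (V_1 - 0)/4300 = 0
Collecting terms: 0.00477 × V_1 = 0.01852  =>  V_1 = 3.883 V
Power in each resistor, P = (ΔV)²/R:
  P_R1 = (5 - 3.883)²/270 = 0.004624 W
  P_R2 = (3.883 - 0)²/1200 = 0.01256 W
  P_R3 = (3.883 - 0)²/4300 = 0.003506 W
P_total = P_R1 + P_R2 + P_R3 = 0.02069 W

Final answer: 0.02069 W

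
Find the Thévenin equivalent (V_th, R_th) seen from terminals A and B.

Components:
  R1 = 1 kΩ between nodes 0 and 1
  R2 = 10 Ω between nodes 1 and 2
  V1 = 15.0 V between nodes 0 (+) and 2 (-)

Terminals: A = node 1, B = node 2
Step 1 — V_th is the open-circuit voltage V_A - V_B (nothing connected across the terminals).
Nodal analysis, taking node 2 as the 0 V reference.
Source V1 fixes V_0 = 15 V.
KCL at each unknown node (sum of currents leaving = 0; resistances in Ω):
  Node 1: (V_1 - 15)/1000 + (V_1 - 0)/10 = 0
Collecting terms: 0.101 × V_1 = 0.015  =>  V_1 = 0.1485 V
V_th = V_1 - V_2 = 0.1485 - 0 = 0.1485 V
Step 2 — R_th: zero the source — replace V1 by a short circuit (node 2 merges into node 0) — and find the resistance seen between A (node 1) and B (node 0).
Reduce the network between node 1 (A) and node 0 (B) by series/parallel combination:
  Rp1 = R1 ‖ R2 (parallel, both between nodes 0 and 1) = 1/(1/1000 + 1/10) = 9.901 Ω
R_th = 9.901 Ω

Final answer: V_th = 0.1485 V, R_th = 9.901 Ω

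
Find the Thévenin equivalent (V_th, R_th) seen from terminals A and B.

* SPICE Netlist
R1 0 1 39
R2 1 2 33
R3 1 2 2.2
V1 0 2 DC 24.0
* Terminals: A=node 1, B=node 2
Step 1 — V_th is the open-circuit voltage V_A - V_B (nothing connected across the terminals).
Nodal analysis, taking node 2 as the 0 V reference.
Source V1 fixes V_0 = 24 V.
KCL at each unknown node (sum of currents leaving = 0; resistances in Ω):
  Node 1: (V_1 - 24)/39 + (V_1 - 0)/33 + (V_1 - 0)/2.2 = 0
Collecting terms: 0.5105 × V_1 = 0.6154  =>  V_1 = 1.205 V
V_th = V_1 - V_2 = 1.205 - 0 = 1.205 V
Step 2 — R_th: zero the source — replace V1 by a short circuit (node 2 merges into node 0) — and find the resistance seen between A (node 1) and B (node 0).
Reduce the network between node 1 (A) and node 0 (B) by series/parallel combination:
  Rp1 = R1 ‖ R2 ‖ R3 (parallel, all between nodes 0 and 1) = 1/(1/39 + 1/33 + 1/2.2) = 1.959 Ω
R_th = 1.959 Ω

Final answer: V_th = 1.205 V, R_th = 1.959 Ω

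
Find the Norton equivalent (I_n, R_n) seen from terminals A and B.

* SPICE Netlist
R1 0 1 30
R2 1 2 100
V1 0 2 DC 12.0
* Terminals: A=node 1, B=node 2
Find the Thévenin equivalent first; then I_n = V_th/R_th and R_n = R_th.
Step 1 — V_th is the open-circuit voltage V_A - V_B (nothing connected across the terminals).
Nodal analysis, taking node 2 as the 0 V reference.
Source V1 fixes V_0 = 12 V.
KCL at each unknown node (sum of currents leaving = 0; resistances in Ω):
  Node 1: (V_1 - 12)/30 + (V_1 - 0)/100 = 0
Collecting terms: 0.04333 × V_1 = 0.4  =>  V_1 = 9.231 V
V_th = V_1 - V_2 = 9.231 - 0 = 9.231 V
Step 2 — R_th: zero the source — replace V1 by a short circuit (node 2 merges into node 0) — and find the resistance seen between A (node 1) and B (node 0).
Reduce the network between node 1 (A) and node 0 (B) by series/parallel combination:
  Rp1 = R1 ‖ R2 (parallel, both between nodes 0 and 1) = 1/(1/30 + 1/100) = 23.08 Ω
R_th = 23.08 Ω
I_n = V_th/R_th = 9.231/23.08 = 0.4 A, and R_n = R_th = 23.08 Ω

Final answer: I_n = 0.4 A, R_n = 23.08 Ω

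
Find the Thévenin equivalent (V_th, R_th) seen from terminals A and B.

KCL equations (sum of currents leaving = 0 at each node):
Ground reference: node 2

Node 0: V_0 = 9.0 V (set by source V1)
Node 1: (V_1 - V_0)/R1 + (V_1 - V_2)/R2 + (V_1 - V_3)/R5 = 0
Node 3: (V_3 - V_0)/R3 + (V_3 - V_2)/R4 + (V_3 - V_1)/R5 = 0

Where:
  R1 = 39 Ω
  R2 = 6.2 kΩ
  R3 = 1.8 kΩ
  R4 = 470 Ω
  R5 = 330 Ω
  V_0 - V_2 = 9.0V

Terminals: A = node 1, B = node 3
Step 1 — V_th is the open-circuit voltage V_A - V_B (nothing connected across the terminals).
Nodal analysis, taking node 2 as the 0 V reference.
Source V1 fixes V_0 = 9 V.
KCL at each unknown node (sum of currents leaving = 0; resistances in Ω):
  Node 1: (V_1 - 9)/39 + (V_1 - 0)/6200 + (V_1 - V_3)/330 = 0
  Node 3: (V_3 - 9)/1800 + (V_3 - 0)/470 + (V_3 - V_1)/330 = 0
Collecting terms (coefficients in siemens):
  0.02883·V_1 - 0.00303·V_3 = 0.2308
  0.005714·V_3 - 0.00303·V_1 = 0.005
Determinant D = (0.02883)(0.005714) - (-0.00303)(-0.00303) = 0.0001556
V_1 = [(0.2308)(0.005714) - (-0.00303)(0.005)]/D = 8.574 V
V_3 = [(0.02883)(0.005) - (0.2308)(-0.00303)]/D = 5.422 V
V_th = V_1 - V_3 = 8.574 - 5.422 = 3.151 V
Step 2 — R_th: zero the source — replace V1 by a short circuit (node 2 merges into node 0) — and find the resistance seen between A (node 1) and B (node 3).
Reduce the network between node 1 (A) and node 3 (B) by series/parallel combination:
  Rp1 = R1 ‖ R2 (parallel, both between nodes 0 and 1) = 1/(1/39 + 1/6200) = 38.76 Ω
  Rp2 = R3 ‖ R4 (parallel, both between nodes 0 and 3) = 1/(1/1800 + 1/470) = 372.7 Ω
  Rs1 = Rp1 + Rp2 (series, joined only at node 0) = 38.76 + 372.7 = 411.4 Ω
  Rp3 = R5 ‖ Rs1 (parallel, both between nodes 1 and 3) = 1/(1/330 + 1/411.4) = 183.1 Ω
R_th = 183.1 Ω

Final answer: V_th = 3.151 V, R_th = 183.1 Ω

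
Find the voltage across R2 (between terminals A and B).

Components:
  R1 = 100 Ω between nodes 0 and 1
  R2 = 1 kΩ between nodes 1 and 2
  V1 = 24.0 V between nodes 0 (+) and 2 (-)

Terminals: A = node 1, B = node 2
R1 and R2 are in series across V1 (node 0 → node 1 → node 2), and the output A–B is taken across R2, so this is a voltage divider.
Series current: I = V1/(R1 + R2) = 24/(100 + 1000) = 24/1100 = 0.02182 A
V_R2 = I × R2 = V1 × R2/(R1 + R2) = 24 × 1000/1100 = 21.82 V

Final answer: 21.82 V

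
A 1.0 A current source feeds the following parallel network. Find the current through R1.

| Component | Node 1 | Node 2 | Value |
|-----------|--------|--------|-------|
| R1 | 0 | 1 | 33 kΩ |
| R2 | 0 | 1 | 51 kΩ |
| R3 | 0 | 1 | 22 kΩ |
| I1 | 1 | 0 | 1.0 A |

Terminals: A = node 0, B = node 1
All resistors sit directly between nodes 0 and 1, so they are in parallel and share one voltage V; the full source current 1 A splits among them.
1/R_par = 1/33000 + 1/51000 + 1/22000 = 0.00009537 S  =>  R_par = 10490 Ω
V = I × R_par = 1 × 10490 = 10490 V
I_R1 = V/R1 = 10490/33000 = 0.3178 A

Final answer: 0.3178 A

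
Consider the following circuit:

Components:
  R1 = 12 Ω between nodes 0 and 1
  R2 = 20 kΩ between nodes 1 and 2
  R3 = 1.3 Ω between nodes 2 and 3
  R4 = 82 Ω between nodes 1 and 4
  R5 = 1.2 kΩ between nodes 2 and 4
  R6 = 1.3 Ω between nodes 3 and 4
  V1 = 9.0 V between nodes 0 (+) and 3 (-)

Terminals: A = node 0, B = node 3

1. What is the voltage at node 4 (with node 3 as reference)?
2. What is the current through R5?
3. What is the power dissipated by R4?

Nodal analysis, taking node 3 as the 0 V reference.
Source V1 fixes V_0 = 9 V.
KCL at each unknown node (sum of currents leaving = 0; resistances in Ω):
  Node 1: (V_1 - 9)/12 + (V_1 - V_2)/20000 + (V_1 - V_4)/82 = 0
  Node 2: (V_2 - V_1)/20000 + (V_2 - 0)/1.3 + (V_2 - V_4)/1200 = 0
  Node 4: (V_4 - V_1)/82 + (V_4 - V_2)/1200 + (V_4 - 0)/1.3 = 0
Collecting terms (coefficients in siemens):
  0.09558·V_1 - 0.00005·V_2 - 0.0122·V_4 = 0.75
  0.7701·V_2 - 0.00005·V_1 - 0.0008333·V_4 = 0
  0.7823·V_4 - 0.0122·V_1 - 0.0008333·V_2 = 0
Solving these 3 simultaneous equations (Gaussian elimination) gives:
  V_1 = 7.863 V, V_2 = 0.0006431 V, V_4 = 0.1226 V
Part 1:
  Read off the nodal solution: V_4 = 0.1226 V
Part 2:
  I_R5 = (V_2 - V_4)/R5 = (0.0006431 - 0.1226)/1200 = -0.0001016 A
  Magnitude: I_R5 = 0.0001016 A
Part 3:
  I_R4 = (V_1 - V_4)/R4 = (7.863 - 0.1226)/82 = 0.09439 A
  P_R4 = I_R4² × R4 = (0.09439)² × 82 = 0.7306 W

Final answers:
1. V_4 = 0.1226 V
2. I_R5 = 0.0001016 A
3. P_R4 = 0.7306 W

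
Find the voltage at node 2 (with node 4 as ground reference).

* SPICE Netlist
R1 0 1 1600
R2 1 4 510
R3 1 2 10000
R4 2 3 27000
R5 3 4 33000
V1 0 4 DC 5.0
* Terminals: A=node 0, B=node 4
Nodal analysis, taking node 4 as the 0 V reference.
Source V1 fixes V_0 = 5 V.
KCL at each unknown node (sum of currents leaving = 0; resistances in Ω):
  Node 1: (V_1 - 5)/1600 + (V_1 - 0)/510 + (V_1 - V_2)/10000 = 0
  Node 2: (V_2 - V_1)/10000 + (V_2 - V_3)/27000 = 0
  Node 3: (V_3 - V_2)/27000 + (V_3 - 0)/33000 = 0
Collecting terms (coefficients in siemens):
  0.002686·V_1 - 0.0001·V_2 = 0.003125
  0.000137·V_2 - 0.0001·V_1 - 0.00003704·V_3 = 0
  0.00006734·V_3 - 0.00003704·V_2 = 0
Solving these 3 simultaneous equations (Gaussian elimination) gives:
  V_1 = 1.202 V, V_2 = 1.03 V, V_3 = 0.5666 V
The requested potential is V_2 = 1.03 V.

Final answer: V_2 = 1.03 V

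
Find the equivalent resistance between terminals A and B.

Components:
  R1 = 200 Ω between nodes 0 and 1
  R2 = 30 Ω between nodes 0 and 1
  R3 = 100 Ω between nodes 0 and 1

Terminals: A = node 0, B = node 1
Reduce the network between node 0 (A) and node 1 (B) by series/parallel combination:
  Rp1 = R1 ‖ R2 ‖ R3 (parallel, all between nodes 0 and 1) = 1/(1/200 + 1/30 + 1/100) = 20.69 Ω
R_eq = 20.69 Ω

Final answer: 20.69 Ω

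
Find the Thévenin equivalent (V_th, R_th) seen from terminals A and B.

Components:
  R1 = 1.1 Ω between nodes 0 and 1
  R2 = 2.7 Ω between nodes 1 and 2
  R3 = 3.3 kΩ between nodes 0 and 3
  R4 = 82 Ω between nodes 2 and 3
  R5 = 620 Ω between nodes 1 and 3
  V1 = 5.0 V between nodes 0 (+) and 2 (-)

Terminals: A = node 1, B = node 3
Step 1 — V_th is the open-circuit voltage V_A - V_B (nothing connected across the terminals).
Nodal analysis, taking node 2 as the 0 V reference.
Source V1 fixes V_0 = 5 V.
KCL at each unknown node (sum of currents leaving = 0; resistances in Ω):
  Node 1: (V_1 - 5)/1.1 + (V_1 - 0)/2.7 + (V_1 - V_3)/620 = 0
  Node 3: (V_3 - 5)/3300 + (V_3 - 0)/82 + (V_3 - V_1)/620 = 0
Collecting terms (coefficients in siemens):
  1.281·V_1 - 0.001613·V_3 = 4.545
  0.01411·V_3 - 0.001613·V_1 = 0.001515
Determinant D = (1.281)(0.01411) - (-0.001613)(-0.001613) = 0.01807
V_1 = [(4.545)(0.01411) - (-0.001613)(0.001515)]/D = 3.549 V
V_3 = [(1.281)(0.001515) - (4.545)(-0.001613)]/D = 0.513 V
V_th = V_1 - V_3 = 3.549 - 0.513 = 3.036 V
Step 2 — R_th: zero the source — replace V1 by a short circuit (node 2 merges into node 0) — and find the resistance seen between A (node 1) and B (node 3).
Reduce the network between node 1 (A) and node 3 (B) by series/parallel combination:
  Rp1 = R1 ‖ R2 (parallel, both between nodes 0 and 1) = 1/(1/1.1 + 1/2.7) = 0.7816 Ω
  Rp2 = R3 ‖ R4 (parallel, both between nodes 0 and 3) = 1/(1/3300 + 1/82) = 80.01 Ω
  Rs1 = Rp1 + Rp2 (series, joined only at node 0) = 0.7816 + 80.01 = 80.79 Ω
  Rp3 = R5 ‖ Rs1 (parallel, both between nodes 1 and 3) = 1/(1/620 + 1/80.79) = 71.48 Ω
R_th = 71.48 Ω

Final answer: V_th = 3.036 V, R_th = 71.48 Ω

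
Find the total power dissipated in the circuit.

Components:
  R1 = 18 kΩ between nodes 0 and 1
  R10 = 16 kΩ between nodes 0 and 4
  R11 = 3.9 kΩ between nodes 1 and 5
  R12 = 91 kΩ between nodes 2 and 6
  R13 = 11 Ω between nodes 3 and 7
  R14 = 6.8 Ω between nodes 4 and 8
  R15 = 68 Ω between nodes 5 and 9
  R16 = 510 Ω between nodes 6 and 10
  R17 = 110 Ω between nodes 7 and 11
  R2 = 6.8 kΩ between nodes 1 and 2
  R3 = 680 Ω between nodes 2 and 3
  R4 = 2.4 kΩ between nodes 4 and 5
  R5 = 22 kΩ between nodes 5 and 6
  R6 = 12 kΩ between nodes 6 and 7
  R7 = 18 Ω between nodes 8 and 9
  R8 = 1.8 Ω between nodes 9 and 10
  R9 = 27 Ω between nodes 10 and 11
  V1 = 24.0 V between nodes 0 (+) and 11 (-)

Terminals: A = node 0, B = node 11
Nodal analysis, taking node 11 as the 0 V reference.
Source V1 fixes V_0 = 24 V.
KCL at each unknown node (sum of currents leaving = 0; resistances in Ω):
  Node 1: (V_1 - 24)/18000 + (V_1 - V_2)/6800 + (V_1 - V_5)/3900 = 0
  Node 2: (V_2 - V_1)/6800 + (V_2 - V_3)/680 + (V_2 - V_6)/91000 = 0
  Node 3: (V_3 - V_2)/680 + (V_3 - V_7)/11 = 0
  Node 4: (V_4 - V_5)/2400 + (V_4 - 24)/16000 + (V_4 - V_8)/6.8 = 0
  Node 5: (V_5 - V_4)/2400 + (V_5 - V_6)/22000 + (V_5 - V_1)/3900 + (V_5 - V_9)/68 = 0
  Node 6: (V_6 - V_5)/22000 + (V_6 - V_7)/12000 + (V_6 - V_2)/91000 + (V_6 - V_10)/510 = 0
  Node 7: (V_7 - V_6)/12000 + (V_7 - V_3)/11 + (V_7 - 0)/110 = 0
  Node 8: (V_8 - V_9)/18 + (V_8 - V_4)/6.8 = 0
  Node 9: (V_9 - V_8)/18 + (V_9 - V_10)/1.8 + (V_9 - V_5)/68 = 0
  Node 10: (V_10 - V_9)/1.8 + (V_10 - 0)/27 + (V_10 - V_6)/510 = 0
Collecting terms (coefficients in siemens):
  0.000459·V_1 - 0.0001471·V_2 - 0.0002564·V_5 = 0.001333
  0.001629·V_2 - 0.0001471·V_1 - 0.001471·V_3 - 0.00001099·V_6 = 0
  0.09238·V_3 - 0.001471·V_2 - 0.09091·V_7 = 0
  0.1475·V_4 - 0.0004167·V_5 - 0.1471·V_8 = 0.0015
  0.01542·V_5 - 0.0002564·V_1 - 0.0004167·V_4 - 0.00004545·V_6 - 0.01471·V_9 = 0
  0.002101·V_6 - 0.00001099·V_2 - 0.00004545·V_5 - 0.00008333·V_7 - 0.001961·V_10 = 0
  0.1001·V_7 - 0.09091·V_3 - 0.00008333·V_6 = 0
  0.2026·V_8 - 0.1471·V_4 - 0.05556·V_9 = 0
  0.6258·V_9 - 0.01471·V_5 - 0.05556·V_8 - 0.5556·V_10 = 0
  0.5946·V_10 - 0.001961·V_6 - 0.5556·V_9 = 0
Solving these 10 simultaneous equations (Gaussian elimination) gives:
  V_1 = 3.073 V, V_2 = 0.3219 V, V_3 = 0.04877 V, V_4 = 0.1021 V
  V_5 = 0.1159 V, V_6 = 0.06274 V, V_7 = 0.04435 V, V_8 = 0.09187 V
  V_9 = 0.06488 V, V_10 = 0.06083 V
Power in each resistor, P = (ΔV)²/R:
  P_R1 = (24 - 3.073)²/18000 = 0.02433 W
  P_R2 = (3.073 - 0.3219)²/6800 = 0.001113 W
  P_R3 = (0.3219 - 0.04877)²/680 = 0.0001097 W
  P_R4 = (0.1021 - 0.1159)²/2400 = 0.00000007949 W
  P_R5 = (0.1159 - 0.06274)²/22000 = 0.0000001284 W
  P_R6 = (0.06274 - 0.04435)²/12000 = 0.00000002817 W
  P_R7 = (0.09187 - 0.06488)²/18 = 0.00004047 W
  P_R8 = (0.06488 - 0.06083)²/1.8 = 0.000009107 W
  P_R9 = (0.06083 - 0)²/27 = 0.0001371 W
  P_R10 = (24 - 0.1021)²/16000 = 0.03569 W
  P_R11 = (3.073 - 0.1159)²/3900 = 0.002242 W
  P_R12 = (0.3219 - 0.06274)²/91000 = 0.0000007381 W
  P_R13 = (0.04877 - 0.04435)²/11 = 0.000001775 W
  P_R14 = (0.1021 - 0.09187)²/6.8 = 0.00001529 W
  P_R15 = (0.1159 - 0.06488)²/68 = 0.00003825 W
  P_R16 = (0.06274 - 0.06083)²/510 = 0.000000007101 W
  P_R17 = (0.04435 - 0)²/110 = 0.00001788 W
P_total = P_R1 + P_R2 + P_R3 + P_R4 + P_R5 + P_R6 + P_R7 + P_R8 + P_R9 + P_R10 + P_R11 + P_R12 + P_R13 + P_R14 + P_R15 + P_R16 + P_R17 = 0.06375 W

Final answer: 0.06375 W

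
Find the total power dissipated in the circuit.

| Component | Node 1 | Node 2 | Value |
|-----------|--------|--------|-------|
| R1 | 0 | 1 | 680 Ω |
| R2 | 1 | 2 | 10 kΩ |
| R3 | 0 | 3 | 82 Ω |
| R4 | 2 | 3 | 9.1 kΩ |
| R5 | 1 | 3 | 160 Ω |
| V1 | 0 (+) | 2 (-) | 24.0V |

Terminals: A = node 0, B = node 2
Nodal analysis, taking node 2 as the 0 V reference.
Source V1 fixes V_0 = 24 V.
KCL at each unknown node (sum of currents leaving = 0; resistances in Ω):
  Node 1: (V_1 - 24)/680 + (V_1 - 0)/10000 + (V_1 - V_3)/160 = 0
  Node 3: (V_3 - 24)/82 + (V_3 - 0)/9100 + (V_3 - V_1)/160 = 0
Collecting terms (coefficients in siemens):
  0.007821·V_1 - 0.00625·V_3 = 0.03529
  0.01856·V_3 - 0.00625·V_1 = 0.2927
Determinant D = (0.007821)(0.01856) - (-0.00625)(-0.00625) = 0.000106
V_1 = [(0.03529)(0.01856) - (-0.00625)(0.2927)]/D = 23.42 V
V_3 = [(0.007821)(0.2927) - (0.03529)(-0.00625)]/D = 23.66 V
Power in each resistor, P = (ΔV)²/R:
  P_R1 = (24 - 23.42)²/680 = 0.0004868 W
  P_R2 = (23.42 - 0)²/10000 = 0.05487 W
  P_R3 = (24 - 23.66)²/82 = 0.001376 W
  P_R4 = (0 - 23.66)²/9100 = 0.06154 W
  P_R5 = (23.42 - 23.66)²/160 = 0.0003583 W
P_total = P_R1 + P_R2 + P_R3 + P_R4 + P_R5 = 0.1186 W

Final answer: 0.1186 W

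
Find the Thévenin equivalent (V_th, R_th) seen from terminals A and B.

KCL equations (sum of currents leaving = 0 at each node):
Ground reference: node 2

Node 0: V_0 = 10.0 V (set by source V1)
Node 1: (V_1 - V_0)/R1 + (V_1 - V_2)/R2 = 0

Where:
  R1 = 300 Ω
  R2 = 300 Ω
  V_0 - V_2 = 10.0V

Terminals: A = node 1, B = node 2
Step 1 — V_th is the open-circuit voltage V_A - V_B (nothing connected across the terminals).
Nodal analysis, taking node 2 as the 0 V reference.
Source V1 fixes V_0 = 10 V.
KCL at each unknown node (sum of currents leaving = 0; resistances in Ω):
  Node 1: (V_1 - 10)/300 + (V_1 - 0)/300 = 0
Collecting terms: 0.006667 × V_1 = 0.03333  =>  V_1 = 5 V
V_th = V_1 - V_2 = 5 - 0 = 5 V
Step 2 — R_th: zero the source — replace V1 by a short circuit (node 2 merges into node 0) — and find the resistance seen between A (node 1) and B (node 0).
Reduce the network between node 1 (A) and node 0 (B) by series/parallel combination:
  Rp1 = R1 ‖ R2 (parallel, both between nodes 0 and 1) = 1/(1/300 + 1/300) = 150 Ω
R_th = 150 Ω

Final answer: V_th = 5 V, R_th = 150 Ω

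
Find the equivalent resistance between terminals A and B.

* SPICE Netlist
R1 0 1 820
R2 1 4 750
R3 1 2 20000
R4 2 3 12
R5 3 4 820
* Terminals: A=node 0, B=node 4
Reduce the network between node 0 (A) and node 4 (B) by series/parallel combination:
  Rs1 = R3 + R4 (series, joined only at node 2) = 20000 + 12 = 20010 Ω
  Rs2 = R5 + Rs1 (series, joined only at node 3) = 820 + 20010 = 20830 Ω
  Rp1 = R2 ‖ Rs2 (parallel, both between nodes 1 and 4) = 1/(1/750 + 1/20830) = 723.9 Ω
  Rs3 = R1 + Rp1 (series, joined only at node 1) = 820 + 723.9 = 1544 Ω
R_eq = 1.544 kΩ

Final answer: 1.544 kΩ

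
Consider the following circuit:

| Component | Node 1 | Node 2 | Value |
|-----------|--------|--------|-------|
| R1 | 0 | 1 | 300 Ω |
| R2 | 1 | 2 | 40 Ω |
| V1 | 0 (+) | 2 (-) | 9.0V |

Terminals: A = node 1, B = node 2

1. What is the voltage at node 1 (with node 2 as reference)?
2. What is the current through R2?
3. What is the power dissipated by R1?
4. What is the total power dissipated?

Nodal analysis, taking node 2 as the 0 V reference.
Source V1 fixes V_0 = 9 V.
KCL at each unknown node (sum of currents leaving = 0; resistances in Ω):
  Node 1: (V_1 - 9)/300 + (V_1 - 0)/40 = 0
Collecting terms: 0.02833 × V_1 = 0.03  =>  V_1 = 1.059 V
Part 1:
  Read off the nodal solution: V_1 = 1.059 V
Part 2:
  I_R2 = (V_1 - V_2)/R2 = (1.059 - 0)/40 = 0.02647 A
  Magnitude: I_R2 = 0.02647 A
Part 3:
  I_R1 = (V_0 - V_1)/R1 = (9 - 1.059)/300 = 0.02647 A
  P_R1 = I_R1² × R1 = (0.02647)² × 300 = 0.2102 W
Part 4:
  Power in each resistor, P = (ΔV)²/R:
    P_R1 = (9 - 1.059)²/300 = 0.2102 W
    P_R2 = (1.059 - 0)²/40 = 0.02803 W
  P_total = P_R1 + P_R2 = 0.2382 W

Final answers:
1. V_1 = 1.059 V
2. I_R2 = 0.02647 A
3. P_R1 = 0.2102 W
4. P_total = 0.2382 W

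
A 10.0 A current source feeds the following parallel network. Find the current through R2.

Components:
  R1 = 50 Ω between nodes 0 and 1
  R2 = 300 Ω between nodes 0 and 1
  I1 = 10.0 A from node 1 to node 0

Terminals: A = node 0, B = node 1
All resistors sit directly between nodes 0 and 1, so they are in parallel and share one voltage V; the full source current 10 A splits among them.
1/R_par = 1/50 + 1/300 = 0.02333 S  =>  R_par = 42.86 Ω
V = I × R_par = 10 × 42.86 = 428.6 V
I_R2 = V/R2 = 428.6/300 = 1.429 A

Final answer: 1.429 A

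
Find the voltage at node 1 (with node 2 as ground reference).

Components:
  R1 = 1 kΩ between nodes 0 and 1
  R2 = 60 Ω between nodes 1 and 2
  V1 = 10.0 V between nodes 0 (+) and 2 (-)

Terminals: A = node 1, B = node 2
Nodal analysis, taking node 2 as the 0 V reference.
Source V1 fixes V_0 = 10 V.
KCL at each unknown node (sum of currents leaving = 0; resistances in Ω):
  Node 1: (V_1 - 10)/1000 + (V_1 - 0)/60 = 0
Collecting terms: 0.01767 × V_1 = 0.01  =>  V_1 = 0.566 V
The requested potential is V_1 = 0.566 V.

Final answer: V_1 = 0.566 V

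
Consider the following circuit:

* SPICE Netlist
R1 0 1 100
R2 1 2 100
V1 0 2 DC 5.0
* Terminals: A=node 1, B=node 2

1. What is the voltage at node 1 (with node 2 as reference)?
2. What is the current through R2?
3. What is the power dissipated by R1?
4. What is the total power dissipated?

Nodal analysis, taking node 2 as the 0 V reference.
Source V1 fixes V_0 = 5 V.
KCL at each unknown node (sum of currents leaving = 0; resistances in Ω):
  Node 1: (V_1 - 5)/100 + (V_1 - 0)/100 = 0
Collecting terms: 0.02 × V_1 = 0.05  =>  V_1 = 2.5 V
Part 1:
  Read off the nodal solution: V_1 = 2.5 V
Part 2:
  I_R2 = (V_1 - V_2)/R2 = (2.5 - 0)/100 = 0.025 A
  Magnitude: I_R2 = 0.025 A
Part 3:
  I_R1 = (V_0 - V_1)/R1 = (5 - 2.5)/100 = 0.025 A
  P_R1 = I_R1² × R1 = (0.025)² × 100 = 0.0625 W
Part 4:
  Power in each resistor, P = (ΔV)²/R:
    P_R1 = (5 - 2.5)²/100 = 0.0625 W
    P_R2 = (2.5 - 0)²/100 = 0.0625 W
  P_total = P_R1 + P_R2 = 0.125 W

Final answers:
1. V_1 = 2.5 V
2. I_R2 = 0.025 A
3. P_R1 = 0.0625 W
4. P_total = 0.125 W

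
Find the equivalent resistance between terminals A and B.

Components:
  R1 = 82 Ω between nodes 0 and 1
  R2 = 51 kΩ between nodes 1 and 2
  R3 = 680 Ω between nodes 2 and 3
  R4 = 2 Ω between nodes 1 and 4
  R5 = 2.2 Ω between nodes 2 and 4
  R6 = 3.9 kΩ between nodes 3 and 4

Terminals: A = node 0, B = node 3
The network is not a plain series/parallel combination. Inject a 1 A test current into terminal A (node 0) and return it from terminal B (node 3); then R_eq = V_A / (1 A).
Nodal analysis, taking node 3 as the 0 V reference.
Current source I_test pushes 1 A into node 0 and draws it out of node 3.
KCL at each unknown node (sum of currents leaving = 0; resistances in Ω):
  Node 0: (V_0 - V_1)/82 - 1 = 0
  Node 1: (V_1 - V_0)/82 + (V_1 - V_2)/51000 + (V_1 - V_4)/2 = 0
  Node 2: (V_2 - V_1)/51000 + (V_2 - 0)/680 + (V_2 - V_4)/2.2 = 0
  Node 4: (V_4 - V_1)/2 + (V_4 - V_2)/2.2 + (V_4 - 0)/3900 = 0
Collecting terms (coefficients in siemens):
  0.0122·V_0 - 0.0122·V_1 = 1
  0.5122·V_1 - 0.0122·V_0 - 0.00001961·V_2 - 0.5·V_4 = 0
  0.456·V_2 - 0.00001961·V_1 - 0.4545·V_4 = 0
  0.9548·V_4 - 0.5·V_1 - 0.4545·V_2 = 0
Solving these 4 simultaneous equations (Gaussian elimination) gives:
  V_0 = 664.6 V, V_1 = 582.6 V, V_2 = 578.8 V, V_4 = 580.6 V
R_eq = V_0 / 1 A = 664.6 Ω

Final answer: 664.6 Ω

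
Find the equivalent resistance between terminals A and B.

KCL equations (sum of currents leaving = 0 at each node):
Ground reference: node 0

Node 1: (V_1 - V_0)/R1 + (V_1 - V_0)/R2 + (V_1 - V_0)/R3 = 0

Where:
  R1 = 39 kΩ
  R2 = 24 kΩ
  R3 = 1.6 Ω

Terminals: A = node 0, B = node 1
Reduce the network between node 0 (A) and node 1 (B) by series/parallel combination:
  Rp1 = R1 ‖ R2 ‖ R3 (parallel, all between nodes 0 and 1) = 1/(1/39000 + 1/24000 + 1/1.6) = 1.6 Ω
R_eq = 1.6 Ω

Final answer: 1.6 Ω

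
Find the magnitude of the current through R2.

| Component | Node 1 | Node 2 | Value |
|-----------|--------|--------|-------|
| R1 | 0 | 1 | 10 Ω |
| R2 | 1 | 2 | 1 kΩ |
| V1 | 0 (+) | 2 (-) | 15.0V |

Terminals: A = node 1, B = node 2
Nodal analysis, taking node 2 as the 0 V reference.
Source V1 fixes V_0 = 15 V.
KCL at each unknown node (sum of currents leaving = 0; resistances in Ω):
  Node 1: (V_1 - 15)/10 + (V_1 - 0)/1000 = 0
Collecting terms: 0.101 × V_1 = 1.5  =>  V_1 = 14.85 V
I_R2 = (V_1 - V_2)/R2 = (14.85 - 0)/1000 = 0.01485 A
|I_R2| = 0.01485 A

Final answer: |I_R2| = 0.01485 A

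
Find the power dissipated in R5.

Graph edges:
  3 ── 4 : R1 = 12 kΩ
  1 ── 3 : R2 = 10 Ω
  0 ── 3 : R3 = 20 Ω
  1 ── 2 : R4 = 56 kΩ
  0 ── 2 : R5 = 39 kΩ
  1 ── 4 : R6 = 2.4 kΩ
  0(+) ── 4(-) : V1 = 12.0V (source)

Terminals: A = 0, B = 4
Nodal analysis, taking node 4 as the 0 V reference.
Source V1 fixes V_0 = 12 V.
KCL at each unknown node (sum of currents leaving = 0; resistances in Ω):
  Node 1: (V_1 - V_3)/10 + (V_1 - V_2)/56000 + (V_1 - 0)/2400 = 0
  Node 2: (V_2 - V_1)/56000 + (V_2 - 12)/39000 = 0
  Node 3: (V_3 - 0)/12000 + (V_3 - V_1)/10 + (V_3 - 12)/20 = 0
Collecting terms (coefficients in siemens):
  0.1004·V_1 - 0.00001786·V_2 - 0.1·V_3 = 0
  0.0000435·V_2 - 0.00001786·V_1 = 0.0003077
  0.1501·V_3 - 0.1·V_1 = 0.6
Solving these 3 simultaneous equations (Gaussian elimination) gives:
  V_1 = 11.83 V, V_2 = 11.93 V, V_3 = 11.88 V
I_R5 = (V_0 - V_2)/R5 = (12 - 11.93)/39000 = 0.000001765 A
P_R5 = I_R5² × R5 = (0.000001765)² × 39000 = 0.0000001215 W

Final answer: 1.215e-07 W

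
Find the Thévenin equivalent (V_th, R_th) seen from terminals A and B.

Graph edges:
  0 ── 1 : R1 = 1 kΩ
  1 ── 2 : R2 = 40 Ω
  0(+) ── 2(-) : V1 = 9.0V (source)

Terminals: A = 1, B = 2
Step 1 — V_th is the open-circuit voltage V_A - V_B (nothing connected across the terminals).
Nodal analysis, taking node 2 as the 0 V reference.
Source V1 fixes V_0 = 9 V.
KCL at each unknown node (sum of currents leaving = 0; resistances in Ω):
  Node 1: (V_1 - 9)/1000 + (V_1 - 0)/40 = 0
Collecting terms: 0.026 × V_1 = 0.009  =>  V_1 = 0.3462 V
V_th = V_1 - V_2 = 0.3462 - 0 = 0.3462 V
Step 2 — R_th: zero the source — replace V1 by a short circuit (node 2 merges into node 0) — and find the resistance seen between A (node 1) and B (node 0).
Reduce the network between node 1 (A) and node 0 (B) by series/parallel combination:
  Rp1 = R1 ‖ R2 (parallel, both between nodes 0 and 1) = 1/(1/1000 + 1/40) = 38.46 Ω
R_th = 38.46 Ω

Final answer: V_th = 0.3462 V, R_th = 38.46 Ω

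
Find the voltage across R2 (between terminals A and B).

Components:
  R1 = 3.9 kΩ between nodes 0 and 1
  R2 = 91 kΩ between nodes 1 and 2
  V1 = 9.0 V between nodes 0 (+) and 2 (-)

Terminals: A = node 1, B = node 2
R1 and R2 are in series across V1 (node 0 → node 1 → node 2), and the output A–B is taken across R2, so this is a voltage divider.
Series current: I = V1/(R1 + R2) = 9/(3900 + 91000) = 9/94900 = 0.00009484 A
V_R2 = I × R2 = V1 × R2/(R1 + R2) = 9 × 91000/94900 = 8.63 V

Final answer: 8.63 V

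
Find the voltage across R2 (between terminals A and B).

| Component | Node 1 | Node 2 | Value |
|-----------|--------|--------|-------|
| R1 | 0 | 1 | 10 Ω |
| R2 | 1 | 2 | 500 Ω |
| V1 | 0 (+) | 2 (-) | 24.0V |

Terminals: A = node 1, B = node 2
R1 and R2 are in series across V1 (node 0 → node 1 → node 2), and the output A–B is taken across R2, so this is a voltage divider.
Series current: I = V1/(R1 + R2) = 24/(10 + 500) = 24/510 = 0.04706 A
V_R2 = I × R2 = V1 × R2/(R1 + R2) = 24 × 500/510 = 23.53 V

Final answer: 23.53 V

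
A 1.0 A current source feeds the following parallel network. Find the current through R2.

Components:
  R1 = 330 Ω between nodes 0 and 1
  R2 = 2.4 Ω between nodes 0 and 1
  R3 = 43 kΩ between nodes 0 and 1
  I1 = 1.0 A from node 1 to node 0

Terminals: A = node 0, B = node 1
All resistors sit directly between nodes 0 and 1, so they are in parallel and share one voltage V; the full source current 1 A splits among them.
1/R_par = 1/330 + 1/2.4 + 1/43000 = 0.4197 S  =>  R_par = 2.383 Ω
V = I × R_par = 1 × 2.383 = 2.383 V
I_R2 = V/R2 = 2.383/2.4 = 0.9927 A

Final answer: 0.9927 A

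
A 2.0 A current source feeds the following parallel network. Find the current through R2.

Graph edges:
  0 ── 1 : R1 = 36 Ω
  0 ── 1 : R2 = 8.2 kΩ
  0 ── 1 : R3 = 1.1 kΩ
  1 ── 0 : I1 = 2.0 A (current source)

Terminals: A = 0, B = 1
All resistors sit directly between nodes 0 and 1, so they are in parallel and share one voltage V; the full source current 2 A splits among them.
1/R_par = 1/36 + 1/8200 + 1/1100 = 0.02881 S  =>  R_par = 34.71 Ω
V = I × R_par = 2 × 34.71 = 69.42 V
I_R2 = V/R2 = 69.42/8200 = 0.008466 A

Final answer: 0.008466 A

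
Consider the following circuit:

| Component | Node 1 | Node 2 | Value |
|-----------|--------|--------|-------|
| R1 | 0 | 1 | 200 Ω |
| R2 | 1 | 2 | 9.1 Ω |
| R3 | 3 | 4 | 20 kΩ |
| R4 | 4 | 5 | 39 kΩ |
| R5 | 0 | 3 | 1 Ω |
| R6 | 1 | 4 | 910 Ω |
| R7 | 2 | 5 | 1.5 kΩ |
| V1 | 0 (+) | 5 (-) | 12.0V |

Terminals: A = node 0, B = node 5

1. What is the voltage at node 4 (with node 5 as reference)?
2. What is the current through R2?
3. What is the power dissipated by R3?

Nodal analysis, taking node 5 as the 0 V reference.
Source V1 fixes V_0 = 12 V.
KCL at each unknown node (sum of currents leaving = 0; resistances in Ω):
  Node 1: (V_1 - 12)/200 + (V_1 - V_2)/9.1 + (V_1 - V_4)/910 = 0
  Node 2: (V_2 - V_1)/9.1 + (V_2 - 0)/1500 = 0
  Node 3: (V_3 - V_4)/20000 + (V_3 - 12)/1 = 0
  Node 4: (V_4 - V_3)/20000 + (V_4 - 0)/39000 + (V_4 - V_1)/910 = 0
Collecting terms (coefficients in siemens):
  0.116·V_1 - 0.1099·V_2 - 0.001099·V_4 = 0.06
  0.1106·V_2 - 0.1099·V_1 = 0
  1·V_3 - 0.00005·V_4 = 12
  0.001175·V_4 - 0.001099·V_1 - 0.00005·V_3 = 0
Solving these 4 simultaneous equations (Gaussian elimination) gives:
  V_1 = 10.56 V, V_2 = 10.5 V, V_3 = 12 V, V_4 = 10.39 V
Part 1:
  Read off the nodal solution: V_4 = 10.39 V
Part 2:
  I_R2 = (V_1 - V_2)/R2 = (10.56 - 10.5)/9.1 = 0.006999 A
  Magnitude: I_R2 = 0.006999 A
Part 3:
  I_R3 = (V_3 - V_4)/R3 = (12 - 10.39)/20000 = 0.00008032 A
  P_R3 = I_R3² × R3 = (0.00008032)² × 20000 = 0.000129 W

Final answers:
1. V_4 = 10.39 V
2. I_R2 = 0.006999 A
3. P_R3 = 0.000129 W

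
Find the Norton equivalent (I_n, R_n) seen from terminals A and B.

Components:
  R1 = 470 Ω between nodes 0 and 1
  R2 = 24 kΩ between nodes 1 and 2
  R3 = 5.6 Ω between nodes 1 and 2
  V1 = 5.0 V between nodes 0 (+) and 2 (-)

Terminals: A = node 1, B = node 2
Find the Thévenin equivalent first; then I_n = V_th/R_th and R_n = R_th.
Step 1 — V_th is the open-circuit voltage V_A - V_B (nothing connected across the terminals).
Nodal analysis, taking node 2 as the 0 V reference.
Source V1 fixes V_0 = 5 V.
KCL at each unknown node (sum of currents leaving = 0; resistances in Ω):
  Node 1: (V_1 - 5)/470 + (V_1 - 0)/24000 + (V_1 - 0)/5.6 = 0
Collecting terms: 0.1807 × V_1 = 0.01064  =>  V_1 = 0.05886 V
V_th = V_1 - V_2 = 0.05886 - 0 = 0.05886 V
Step 2 — R_th: zero the source — replace V1 by a short circuit (node 2 merges into node 0) — and find the resistance seen between A (node 1) and B (node 0).
Reduce the network between node 1 (A) and node 0 (B) by series/parallel combination:
  Rp1 = R1 ‖ R2 ‖ R3 (parallel, all between nodes 0 and 1) = 1/(1/470 + 1/24000 + 1/5.6) = 5.533 Ω
R_th = 5.533 Ω
I_n = V_th/R_th = 0.05886/5.533 = 0.01064 A, and R_n = R_th = 5.533 Ω

Final answer: I_n = 0.01064 A, R_n = 5.533 Ω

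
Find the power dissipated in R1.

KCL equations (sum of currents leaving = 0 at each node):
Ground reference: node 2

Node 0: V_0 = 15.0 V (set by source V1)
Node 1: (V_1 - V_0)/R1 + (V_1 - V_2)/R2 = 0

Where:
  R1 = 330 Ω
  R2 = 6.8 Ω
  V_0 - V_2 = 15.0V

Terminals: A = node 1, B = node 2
Nodal analysis, taking node 2 as the 0 V reference.
Source V1 fixes V_0 = 15 V.
KCL at each unknown node (sum of currents leaving = 0; resistances in Ω):
  Node 1: (V_1 - 15)/330 + (V_1 - 0)/6.8 = 0
Collecting terms: 0.1501 × V_1 = 0.04545  =>  V_1 = 0.3029 V
I_R1 = (V_0 - V_1)/R1 = (15 - 0.3029)/330 = 0.04454 A
P_R1 = I_R1² × R1 = (0.04454)² × 330 = 0.6546 W

Final answer: 0.6546 W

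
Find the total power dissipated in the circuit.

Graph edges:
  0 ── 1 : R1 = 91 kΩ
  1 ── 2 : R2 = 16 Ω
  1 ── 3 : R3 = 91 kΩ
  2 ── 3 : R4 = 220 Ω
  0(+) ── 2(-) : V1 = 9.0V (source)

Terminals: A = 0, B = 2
Nodal analysis, taking node 2 as the 0 V reference.
Source V1 fixes V_0 = 9 V.
KCL at each unknown node (sum of currents leaving = 0; resistances in Ω):
  Node 1: (V_1 - 9)/91000 + (V_1 - 0)/16 + (V_1 - V_3)/91000 = 0
  Node 3: (V_3 - V_1)/91000 + (V_3 - 0)/220 = 0
Collecting terms (coefficients in siemens):
  0.06252·V_1 - 0.00001099·V_3 = 0.0000989
  0.004556·V_3 - 0.00001099·V_1 = 0
Determinant D = (0.06252)(0.004556) - (-0.00001099)(-0.00001099) = 0.0002849
V_1 = [(0.0000989)(0.004556) - (-0.00001099)(0)]/D = 0.001582 V
V_3 = [(0.06252)(0) - (0.0000989)(-0.00001099)]/D = 0.000003815 V
Power in each resistor, P = (ΔV)²/R:
  P_R1 = (9 - 0.001582)²/91000 = 0.0008898 W
  P_R2 = (0.001582 - 0)²/16 = 0.0000001564 W
  P_R3 = (0.001582 - 0.000003815)²/91000 = 0.00000000002737 W
  P_R4 = (0 - 0.000003815)²/220 = 0.00000000000006616 W
P_total = P_R1 + P_R2 + P_R3 + P_R4 = 0.00089 W

Final answer: 0.00089 W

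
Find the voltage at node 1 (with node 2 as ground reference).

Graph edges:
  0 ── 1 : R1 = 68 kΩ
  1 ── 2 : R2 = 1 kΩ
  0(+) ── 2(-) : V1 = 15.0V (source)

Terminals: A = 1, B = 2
Nodal analysis, taking node 2 as the 0 V reference.
Source V1 fixes V_0 = 15 V.
KCL at each unknown node (sum of currents leaving = 0; resistances in Ω):
  Node 1: (V_1 - 15)/68000 + (V_1 - 0)/1000 = 0
Collecting terms: 0.001015 × V_1 = 0.0002206  =>  V_1 = 0.2174 V
The requested potential is V_1 = 0.2174 V.

Final answer: V_1 = 0.2174 V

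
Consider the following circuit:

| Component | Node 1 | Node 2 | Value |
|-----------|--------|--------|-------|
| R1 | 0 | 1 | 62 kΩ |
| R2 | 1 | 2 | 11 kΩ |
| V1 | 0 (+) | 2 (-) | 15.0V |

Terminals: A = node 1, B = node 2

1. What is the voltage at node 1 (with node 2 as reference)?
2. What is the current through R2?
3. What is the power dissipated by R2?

Nodal analysis, taking node 2 as the 0 V reference.
Source V1 fixes V_0 = 15 V.
KCL at each unknown node (sum of currents leaving = 0; resistances in Ω):
  Node 1: (V_1 - 15)/62000 + (V_1 - 0)/11000 = 0
Collecting terms: 0.000107 × V_1 = 0.0002419  =>  V_1 = 2.26 V
Part 1:
  Read off the nodal solution: V_1 = 2.26 V
Part 2:
  I_R2 = (V_1 - V_2)/R2 = (2.26 - 0)/11000 = 0.0002055 A
  Magnitude: I_R2 = 0.0002055 A
Part 3:
  I_R2 = (V_1 - V_2)/R2 = (2.26 - 0)/11000 = 0.0002055 A
  P_R2 = I_R2² × R2 = (0.0002055)² × 11000 = 0.0004644 W

Final answers:
1. V_1 = 2.26 V
2. I_R2 = 0.0002055 A
3. P_R2 = 0.0004644 W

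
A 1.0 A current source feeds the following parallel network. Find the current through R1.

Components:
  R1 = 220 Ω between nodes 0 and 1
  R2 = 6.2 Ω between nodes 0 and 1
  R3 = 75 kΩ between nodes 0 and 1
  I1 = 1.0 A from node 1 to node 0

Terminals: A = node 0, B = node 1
All resistors sit directly between nodes 0 and 1, so they are in parallel and share one voltage V; the full source current 1 A splits among them.
1/R_par = 1/220 + 1/6.2 + 1/75000 = 0.1658 S  =>  R_par = 6.03 Ω
V = I × R_par = 1 × 6.03 = 6.03 V
I_R1 = V/R1 = 6.03/220 = 0.02741 A

Final answer: 0.02741 A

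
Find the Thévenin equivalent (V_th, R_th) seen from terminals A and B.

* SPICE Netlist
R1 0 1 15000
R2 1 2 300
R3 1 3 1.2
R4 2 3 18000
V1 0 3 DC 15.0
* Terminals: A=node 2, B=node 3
Step 1 — V_th is the open-circuit voltage V_A - V_B (nothing connected across the terminals).
Nodal analysis, taking node 3 as the 0 V reference.
Source V1 fixes V_0 = 15 V.
KCL at each unknown node (sum of currents leaving = 0; resistances in Ω):
  Node 1: (V_1 - 15)/15000 + (V_1 - V_2)/300 + (V_1 - 0)/1.2 = 0
  Node 2: (V_2 - V_1)/300 + (V_2 - 0)/18000 = 0
Collecting terms (coefficients in siemens):
  0.8367·V_1 - 0.003333·V_2 = 0.001
  0.003389·V_2 - 0.003333·V_1 = 0
Determinant D = (0.8367)(0.003389) - (-0.003333)(-0.003333) = 0.002824
V_1 = [(0.001)(0.003389) - (-0.003333)(0)]/D = 0.0012 V
V_2 = [(0.8367)(0) - (0.001)(-0.003333)]/D = 0.00118 V
V_th = V_2 - V_3 = 0.00118 - 0 = 0.00118 V
Step 2 — R_th: zero the source — replace V1 by a short circuit (node 3 merges into node 0) — and find the resistance seen between A (node 2) and B (node 0).
Reduce the network between node 2 (A) and node 0 (B) by series/parallel combination:
  Rp1 = R1 ‖ R3 (parallel, both between nodes 0 and 1) = 1/(1/15000 + 1/1.2) = 1.2 Ω
  Rs1 = R2 + Rp1 (series, joined only at node 1) = 300 + 1.2 = 301.2 Ω
  Rp2 = R4 ‖ Rs1 (parallel, both between nodes 0 and 2) = 1/(1/18000 + 1/301.2) = 296.2 Ω
R_th = 296.2 Ω

Final answer: V_th = 0.00118 V, R_th = 296.2 Ω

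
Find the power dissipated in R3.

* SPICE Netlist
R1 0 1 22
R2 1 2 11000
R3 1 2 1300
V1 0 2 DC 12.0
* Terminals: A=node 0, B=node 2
Nodal analysis, taking node 2 as the 0 V reference.
Source V1 fixes V_0 = 12 V.
KCL at each unknown node (sum of currents leaving = 0; resistances in Ω):
  Node 1: (V_1 - 12)/22 + (V_1 - 0)/11000 + (V_1 - 0)/1300 = 0
Collecting terms: 0.04631 × V_1 = 0.5455  =>  V_1 = 11.78 V
I_R3 = (V_1 - V_2)/R3 = (11.78 - 0)/1300 = 0.009059 A
P_R3 = I_R3² × R3 = (0.009059)² × 1300 = 0.1067 W

Final answer: 0.1067 W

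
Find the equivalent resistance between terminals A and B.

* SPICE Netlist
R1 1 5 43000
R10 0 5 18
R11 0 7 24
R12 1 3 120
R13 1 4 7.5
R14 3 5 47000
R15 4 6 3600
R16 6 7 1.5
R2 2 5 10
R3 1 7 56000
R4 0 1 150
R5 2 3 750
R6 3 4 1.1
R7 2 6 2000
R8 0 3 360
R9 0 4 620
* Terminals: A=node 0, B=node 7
The network is not a plain series/parallel combination. Inject a 1 A test current into terminal A (node 0) and return it from terminal B (node 7); then R_eq = V_A / (1 A).
Nodal analysis, taking node 7 as the 0 V reference.
Current source I_test pushes 1 A into node 0 and draws it out of node 7.
KCL at each unknown node (sum of currents leaving = 0; resistances in Ω):
  Node 0: (V_0 - V_1)/150 + (V_0 - V_3)/360 + (V_0 - V_4)/620 + (V_0 - V_5)/18 + (V_0 - 0)/24 - 1 = 0
  Node 1: (V_1 - V_0)/150 + (V_1 - V_5)/43000 + (V_1 - 0)/56000 + (V_1 - V_3)/120 + (V_1 - V_4)/7.5 = 0
  Node 2: (V_2 - V_5)/10 + (V_2 - V_3)/750 + (V_2 - V_6)/2000 = 0
  Node 3: (V_3 - V_0)/360 + (V_3 - V_1)/120 + (V_3 - V_2)/750 + (V_3 - V_4)/1.1 + (V_3 - V_5)/47000 = 0
  Node 4: (V_4 - V_0)/620 + (V_4 - V_1)/7.5 + (V_4 - V_3)/1.1 + (V_4 - V_6)/3600 = 0
  Node 5: (V_5 - V_0)/18 + (V_5 - V_1)/43000 + (V_5 - V_2)/10 + (V_5 - V_3)/47000 = 0
  Node 6: (V_6 - V_2)/2000 + (V_6 - V_4)/3600 + (V_6 - 0)/1.5 = 0
Collecting terms (coefficients in siemens):
  0.1083·V_0 - 0.006667·V_1 - 0.002778·V_3 - 0.001613·V_4 - 0.05556·V_5 = 1
  0.1484·V_1 - 0.006667·V_0 - 0.008333·V_3 - 0.1333·V_4 - 0.00002326·V_5 = 0
  0.1018·V_2 - 0.001333·V_3 - 0.1·V_5 - 0.0005·V_6 = 0
  0.9216·V_3 - 0.002778·V_0 - 0.008333·V_1 - 0.001333·V_2 - 0.9091·V_4 - 0.00002128·V_5 = 0
  1.044·V_4 - 0.001613·V_0 - 0.1333·V_1 - 0.9091·V_3 - 0.0002778·V_6 = 0
  0.1556·V_5 - 0.05556·V_0 - 0.00002326·V_1 - 0.1·V_2 - 0.00002128·V_3 = 0
  0.6674·V_6 - 0.0005·V_2 - 0.0002778·V_4 = 0
Solving these 7 simultaneous equations (Gaussian elimination) gives:
  V_0 = 23.56 V, V_1 = 22.99 V, V_2 = 23.22 V, V_3 = 22.97 V
  V_4 = 22.96 V, V_5 = 23.34 V, V_6 = 0.02695 V
R_eq = V_0 / 1 A = 23.56 Ω

Final answer: 23.56 Ω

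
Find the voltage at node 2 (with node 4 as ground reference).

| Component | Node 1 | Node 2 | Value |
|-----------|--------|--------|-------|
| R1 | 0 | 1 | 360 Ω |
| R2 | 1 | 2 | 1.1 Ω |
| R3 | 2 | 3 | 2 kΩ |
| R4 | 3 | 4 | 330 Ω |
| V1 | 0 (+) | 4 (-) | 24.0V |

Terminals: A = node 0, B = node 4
Nodal analysis, taking node 4 as the 0 V reference.
Source V1 fixes V_0 = 24 V.
KCL at each unknown node (sum of currents leaving = 0; resistances in Ω):
  Node 1: (V_1 - 24)/360 + (V_1 - V_2)/1.1 = 0
  Node 2: (V_2 - V_1)/1.1 + (V_2 - V_3)/2000 = 0
  Node 3: (V_3 - V_2)/2000 + (V_3 - 0)/330 = 0
Collecting terms (coefficients in siemens):
  0.9119·V_1 - 0.9091·V_2 = 0.06667
  0.9096·V_2 - 0.9091·V_1 - 0.0005·V_3 = 0
  0.00353·V_3 - 0.0005·V_2 = 0
Solving these 3 simultaneous equations (Gaussian elimination) gives:
  V_1 = 20.79 V, V_2 = 20.78 V, V_3 = 2.943 V
The requested potential is V_2 = 20.78 V.

Final answer: V_2 = 20.78 V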